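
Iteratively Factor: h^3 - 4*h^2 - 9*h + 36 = (h + 3)*(h^2 - 7*h + 12) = (h - 3)*(h + 3)*(h - 4)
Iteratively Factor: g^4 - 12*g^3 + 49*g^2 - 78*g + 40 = (g - 5)*(g^3 - 7*g^2 + 14*g - 8) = (g - 5)*(g - 1)*(g^2 - 6*g + 8) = (g - 5)*(g - 2)*(g - 1)*(g - 4)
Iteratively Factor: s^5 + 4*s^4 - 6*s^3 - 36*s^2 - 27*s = (s + 3)*(s^4 + s^3 - 9*s^2 - 9*s) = (s + 1)*(s + 3)*(s^3 - 9*s) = (s + 1)*(s + 3)^2*(s^2 - 3*s) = (s - 3)*(s + 1)*(s + 3)^2*(s)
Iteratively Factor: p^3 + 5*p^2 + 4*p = (p + 1)*(p^2 + 4*p) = (p + 1)*(p + 4)*(p)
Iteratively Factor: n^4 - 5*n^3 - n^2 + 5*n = (n - 5)*(n^3 - n) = (n - 5)*(n + 1)*(n^2 - n) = (n - 5)*(n - 1)*(n + 1)*(n)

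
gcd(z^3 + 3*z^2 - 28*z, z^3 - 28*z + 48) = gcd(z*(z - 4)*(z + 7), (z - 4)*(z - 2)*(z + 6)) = z - 4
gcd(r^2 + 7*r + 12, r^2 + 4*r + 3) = r + 3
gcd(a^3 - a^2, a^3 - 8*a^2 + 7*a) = a^2 - a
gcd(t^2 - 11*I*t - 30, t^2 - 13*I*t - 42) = t - 6*I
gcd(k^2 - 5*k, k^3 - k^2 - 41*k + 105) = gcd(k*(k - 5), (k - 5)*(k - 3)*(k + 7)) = k - 5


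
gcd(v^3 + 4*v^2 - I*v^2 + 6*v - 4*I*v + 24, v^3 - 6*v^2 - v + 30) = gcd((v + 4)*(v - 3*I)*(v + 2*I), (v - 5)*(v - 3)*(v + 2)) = 1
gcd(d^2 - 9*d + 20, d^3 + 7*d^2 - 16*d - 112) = d - 4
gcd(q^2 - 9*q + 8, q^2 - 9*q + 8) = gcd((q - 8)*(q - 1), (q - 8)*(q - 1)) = q^2 - 9*q + 8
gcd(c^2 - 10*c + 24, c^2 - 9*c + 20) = c - 4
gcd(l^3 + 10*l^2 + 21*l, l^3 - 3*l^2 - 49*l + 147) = l + 7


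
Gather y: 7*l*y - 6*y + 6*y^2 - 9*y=6*y^2 + y*(7*l - 15)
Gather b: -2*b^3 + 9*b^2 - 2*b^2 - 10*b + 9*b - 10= -2*b^3 + 7*b^2 - b - 10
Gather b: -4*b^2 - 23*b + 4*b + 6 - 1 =-4*b^2 - 19*b + 5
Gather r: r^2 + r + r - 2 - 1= r^2 + 2*r - 3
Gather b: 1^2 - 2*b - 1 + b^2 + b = b^2 - b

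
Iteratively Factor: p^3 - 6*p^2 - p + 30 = (p + 2)*(p^2 - 8*p + 15) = (p - 5)*(p + 2)*(p - 3)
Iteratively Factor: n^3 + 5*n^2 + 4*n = (n + 4)*(n^2 + n) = (n + 1)*(n + 4)*(n)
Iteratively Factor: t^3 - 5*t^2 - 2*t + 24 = (t + 2)*(t^2 - 7*t + 12) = (t - 3)*(t + 2)*(t - 4)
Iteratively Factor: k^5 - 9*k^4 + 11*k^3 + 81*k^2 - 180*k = (k - 4)*(k^4 - 5*k^3 - 9*k^2 + 45*k) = (k - 4)*(k + 3)*(k^3 - 8*k^2 + 15*k) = (k - 5)*(k - 4)*(k + 3)*(k^2 - 3*k) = k*(k - 5)*(k - 4)*(k + 3)*(k - 3)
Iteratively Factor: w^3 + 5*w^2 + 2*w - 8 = (w - 1)*(w^2 + 6*w + 8) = (w - 1)*(w + 2)*(w + 4)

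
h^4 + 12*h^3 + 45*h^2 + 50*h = h*(h + 2)*(h + 5)^2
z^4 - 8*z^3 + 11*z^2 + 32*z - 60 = (z - 5)*(z - 3)*(z - 2)*(z + 2)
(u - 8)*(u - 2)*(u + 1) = u^3 - 9*u^2 + 6*u + 16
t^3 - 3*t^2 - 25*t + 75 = (t - 5)*(t - 3)*(t + 5)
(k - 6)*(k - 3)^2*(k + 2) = k^4 - 10*k^3 + 21*k^2 + 36*k - 108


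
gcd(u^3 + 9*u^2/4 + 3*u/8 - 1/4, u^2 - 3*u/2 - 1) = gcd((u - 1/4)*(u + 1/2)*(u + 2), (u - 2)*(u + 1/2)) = u + 1/2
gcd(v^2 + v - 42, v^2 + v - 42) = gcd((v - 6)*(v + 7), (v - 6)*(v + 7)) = v^2 + v - 42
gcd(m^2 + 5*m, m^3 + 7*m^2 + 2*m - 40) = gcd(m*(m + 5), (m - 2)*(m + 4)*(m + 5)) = m + 5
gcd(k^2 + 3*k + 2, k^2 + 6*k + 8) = k + 2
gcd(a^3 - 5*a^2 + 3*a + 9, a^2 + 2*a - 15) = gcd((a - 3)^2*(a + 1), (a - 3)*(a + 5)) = a - 3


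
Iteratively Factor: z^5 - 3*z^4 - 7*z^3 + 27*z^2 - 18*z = (z + 3)*(z^4 - 6*z^3 + 11*z^2 - 6*z) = (z - 2)*(z + 3)*(z^3 - 4*z^2 + 3*z) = z*(z - 2)*(z + 3)*(z^2 - 4*z + 3) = z*(z - 2)*(z - 1)*(z + 3)*(z - 3)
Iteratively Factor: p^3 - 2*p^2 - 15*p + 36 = (p - 3)*(p^2 + p - 12) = (p - 3)*(p + 4)*(p - 3)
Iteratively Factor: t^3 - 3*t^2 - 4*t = (t + 1)*(t^2 - 4*t) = (t - 4)*(t + 1)*(t)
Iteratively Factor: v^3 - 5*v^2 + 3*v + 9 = (v - 3)*(v^2 - 2*v - 3) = (v - 3)*(v + 1)*(v - 3)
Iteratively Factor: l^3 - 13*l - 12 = (l - 4)*(l^2 + 4*l + 3) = (l - 4)*(l + 3)*(l + 1)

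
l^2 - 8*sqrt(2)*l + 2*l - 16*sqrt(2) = (l + 2)*(l - 8*sqrt(2))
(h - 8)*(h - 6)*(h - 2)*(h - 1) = h^4 - 17*h^3 + 92*h^2 - 172*h + 96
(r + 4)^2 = r^2 + 8*r + 16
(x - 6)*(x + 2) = x^2 - 4*x - 12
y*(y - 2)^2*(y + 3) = y^4 - y^3 - 8*y^2 + 12*y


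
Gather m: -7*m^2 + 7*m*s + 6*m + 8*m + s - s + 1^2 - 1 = -7*m^2 + m*(7*s + 14)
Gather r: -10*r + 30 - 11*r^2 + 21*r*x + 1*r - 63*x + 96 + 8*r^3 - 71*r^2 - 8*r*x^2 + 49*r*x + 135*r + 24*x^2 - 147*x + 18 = 8*r^3 - 82*r^2 + r*(-8*x^2 + 70*x + 126) + 24*x^2 - 210*x + 144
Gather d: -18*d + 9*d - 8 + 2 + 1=-9*d - 5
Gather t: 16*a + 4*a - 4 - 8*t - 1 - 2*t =20*a - 10*t - 5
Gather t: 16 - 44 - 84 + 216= 104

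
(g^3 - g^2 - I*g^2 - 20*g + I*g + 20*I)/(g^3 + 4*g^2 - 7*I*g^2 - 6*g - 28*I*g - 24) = (g - 5)/(g - 6*I)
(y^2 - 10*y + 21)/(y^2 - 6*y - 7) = (y - 3)/(y + 1)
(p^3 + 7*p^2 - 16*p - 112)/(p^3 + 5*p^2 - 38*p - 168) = (p - 4)/(p - 6)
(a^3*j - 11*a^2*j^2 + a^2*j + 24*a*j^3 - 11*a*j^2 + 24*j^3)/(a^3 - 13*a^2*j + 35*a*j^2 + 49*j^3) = j*(a^3 - 11*a^2*j + a^2 + 24*a*j^2 - 11*a*j + 24*j^2)/(a^3 - 13*a^2*j + 35*a*j^2 + 49*j^3)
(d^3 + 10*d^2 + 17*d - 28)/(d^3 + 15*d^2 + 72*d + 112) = (d - 1)/(d + 4)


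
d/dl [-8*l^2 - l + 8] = -16*l - 1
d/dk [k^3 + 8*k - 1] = 3*k^2 + 8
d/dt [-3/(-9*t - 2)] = -27/(9*t + 2)^2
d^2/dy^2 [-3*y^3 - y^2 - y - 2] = -18*y - 2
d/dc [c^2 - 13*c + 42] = 2*c - 13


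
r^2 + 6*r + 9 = (r + 3)^2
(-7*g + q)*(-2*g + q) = 14*g^2 - 9*g*q + q^2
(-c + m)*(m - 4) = -c*m + 4*c + m^2 - 4*m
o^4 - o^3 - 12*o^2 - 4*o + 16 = (o - 4)*(o - 1)*(o + 2)^2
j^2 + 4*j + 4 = (j + 2)^2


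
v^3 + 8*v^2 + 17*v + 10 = (v + 1)*(v + 2)*(v + 5)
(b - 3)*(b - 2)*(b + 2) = b^3 - 3*b^2 - 4*b + 12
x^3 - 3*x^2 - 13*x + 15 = (x - 5)*(x - 1)*(x + 3)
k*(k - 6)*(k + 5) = k^3 - k^2 - 30*k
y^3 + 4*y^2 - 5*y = y*(y - 1)*(y + 5)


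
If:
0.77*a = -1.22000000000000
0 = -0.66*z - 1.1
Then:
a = -1.58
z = -1.67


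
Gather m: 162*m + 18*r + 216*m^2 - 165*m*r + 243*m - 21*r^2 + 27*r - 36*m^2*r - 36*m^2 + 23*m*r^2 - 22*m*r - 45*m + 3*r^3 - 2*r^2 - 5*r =m^2*(180 - 36*r) + m*(23*r^2 - 187*r + 360) + 3*r^3 - 23*r^2 + 40*r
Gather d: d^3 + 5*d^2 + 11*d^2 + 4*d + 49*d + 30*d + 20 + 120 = d^3 + 16*d^2 + 83*d + 140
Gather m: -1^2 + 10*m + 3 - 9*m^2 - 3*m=-9*m^2 + 7*m + 2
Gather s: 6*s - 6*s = 0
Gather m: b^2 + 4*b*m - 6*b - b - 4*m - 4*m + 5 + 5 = b^2 - 7*b + m*(4*b - 8) + 10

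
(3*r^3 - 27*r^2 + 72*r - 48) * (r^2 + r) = 3*r^5 - 24*r^4 + 45*r^3 + 24*r^2 - 48*r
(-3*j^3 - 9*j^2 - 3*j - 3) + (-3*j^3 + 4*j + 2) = -6*j^3 - 9*j^2 + j - 1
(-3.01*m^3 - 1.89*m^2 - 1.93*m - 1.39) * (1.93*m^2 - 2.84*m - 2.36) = -5.8093*m^5 + 4.9007*m^4 + 8.7463*m^3 + 7.2589*m^2 + 8.5024*m + 3.2804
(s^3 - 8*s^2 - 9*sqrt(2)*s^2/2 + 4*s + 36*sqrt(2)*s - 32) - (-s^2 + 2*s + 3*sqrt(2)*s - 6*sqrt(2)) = s^3 - 7*s^2 - 9*sqrt(2)*s^2/2 + 2*s + 33*sqrt(2)*s - 32 + 6*sqrt(2)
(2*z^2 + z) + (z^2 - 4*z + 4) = 3*z^2 - 3*z + 4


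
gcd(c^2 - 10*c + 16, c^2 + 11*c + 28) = 1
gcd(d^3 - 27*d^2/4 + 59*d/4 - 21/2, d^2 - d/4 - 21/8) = d - 7/4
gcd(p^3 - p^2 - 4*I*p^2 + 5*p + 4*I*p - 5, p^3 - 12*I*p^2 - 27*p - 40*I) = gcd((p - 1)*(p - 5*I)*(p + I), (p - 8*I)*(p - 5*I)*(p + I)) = p^2 - 4*I*p + 5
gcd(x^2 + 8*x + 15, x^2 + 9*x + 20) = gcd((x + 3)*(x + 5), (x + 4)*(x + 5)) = x + 5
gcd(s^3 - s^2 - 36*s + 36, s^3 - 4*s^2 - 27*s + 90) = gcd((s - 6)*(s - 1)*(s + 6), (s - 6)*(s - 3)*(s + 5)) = s - 6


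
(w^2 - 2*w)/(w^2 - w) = (w - 2)/(w - 1)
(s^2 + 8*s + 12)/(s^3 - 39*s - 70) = (s + 6)/(s^2 - 2*s - 35)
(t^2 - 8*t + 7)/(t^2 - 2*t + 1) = (t - 7)/(t - 1)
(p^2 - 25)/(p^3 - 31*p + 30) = (p + 5)/(p^2 + 5*p - 6)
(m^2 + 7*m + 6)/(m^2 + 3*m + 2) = (m + 6)/(m + 2)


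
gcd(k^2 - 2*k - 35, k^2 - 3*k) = 1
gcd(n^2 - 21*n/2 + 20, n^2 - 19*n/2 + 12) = n - 8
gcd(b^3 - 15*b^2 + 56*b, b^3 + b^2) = b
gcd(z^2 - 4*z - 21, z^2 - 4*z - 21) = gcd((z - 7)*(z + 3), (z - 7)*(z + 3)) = z^2 - 4*z - 21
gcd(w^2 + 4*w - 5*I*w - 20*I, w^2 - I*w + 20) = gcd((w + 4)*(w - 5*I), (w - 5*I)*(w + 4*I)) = w - 5*I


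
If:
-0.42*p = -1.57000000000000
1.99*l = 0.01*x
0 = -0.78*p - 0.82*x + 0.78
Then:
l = -0.01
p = 3.74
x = -2.60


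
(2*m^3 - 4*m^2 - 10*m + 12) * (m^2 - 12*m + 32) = 2*m^5 - 28*m^4 + 102*m^3 + 4*m^2 - 464*m + 384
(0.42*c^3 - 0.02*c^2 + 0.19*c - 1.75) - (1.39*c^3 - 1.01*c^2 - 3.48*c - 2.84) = -0.97*c^3 + 0.99*c^2 + 3.67*c + 1.09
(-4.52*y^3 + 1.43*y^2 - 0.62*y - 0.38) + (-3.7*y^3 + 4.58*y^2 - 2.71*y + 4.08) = -8.22*y^3 + 6.01*y^2 - 3.33*y + 3.7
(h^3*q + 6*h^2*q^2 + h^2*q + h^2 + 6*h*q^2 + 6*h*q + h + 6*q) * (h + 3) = h^4*q + 6*h^3*q^2 + 4*h^3*q + h^3 + 24*h^2*q^2 + 9*h^2*q + 4*h^2 + 18*h*q^2 + 24*h*q + 3*h + 18*q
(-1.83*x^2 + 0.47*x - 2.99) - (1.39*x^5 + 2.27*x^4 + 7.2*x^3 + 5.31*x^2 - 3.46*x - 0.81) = -1.39*x^5 - 2.27*x^4 - 7.2*x^3 - 7.14*x^2 + 3.93*x - 2.18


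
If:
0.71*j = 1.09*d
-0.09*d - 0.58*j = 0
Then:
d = 0.00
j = 0.00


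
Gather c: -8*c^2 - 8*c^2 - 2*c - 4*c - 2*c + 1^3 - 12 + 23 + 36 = -16*c^2 - 8*c + 48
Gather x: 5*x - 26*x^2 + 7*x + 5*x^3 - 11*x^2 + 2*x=5*x^3 - 37*x^2 + 14*x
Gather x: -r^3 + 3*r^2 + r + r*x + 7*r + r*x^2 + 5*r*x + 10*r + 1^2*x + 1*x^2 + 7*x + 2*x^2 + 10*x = -r^3 + 3*r^2 + 18*r + x^2*(r + 3) + x*(6*r + 18)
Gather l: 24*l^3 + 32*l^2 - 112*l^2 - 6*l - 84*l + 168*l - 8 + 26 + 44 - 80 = 24*l^3 - 80*l^2 + 78*l - 18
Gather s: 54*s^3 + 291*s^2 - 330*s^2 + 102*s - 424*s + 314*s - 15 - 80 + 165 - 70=54*s^3 - 39*s^2 - 8*s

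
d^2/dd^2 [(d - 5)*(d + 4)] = 2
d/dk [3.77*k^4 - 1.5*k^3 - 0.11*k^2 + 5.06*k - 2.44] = 15.08*k^3 - 4.5*k^2 - 0.22*k + 5.06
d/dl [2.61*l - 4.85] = 2.61000000000000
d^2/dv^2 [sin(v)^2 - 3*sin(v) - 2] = 3*sin(v) + 2*cos(2*v)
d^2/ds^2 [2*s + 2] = 0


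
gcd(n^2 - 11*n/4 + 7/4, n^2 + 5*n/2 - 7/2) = n - 1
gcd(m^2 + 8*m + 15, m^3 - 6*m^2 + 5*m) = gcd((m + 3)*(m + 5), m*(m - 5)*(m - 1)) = 1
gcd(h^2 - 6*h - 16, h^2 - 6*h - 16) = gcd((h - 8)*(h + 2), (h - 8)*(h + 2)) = h^2 - 6*h - 16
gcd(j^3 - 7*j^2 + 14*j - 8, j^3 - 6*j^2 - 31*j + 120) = 1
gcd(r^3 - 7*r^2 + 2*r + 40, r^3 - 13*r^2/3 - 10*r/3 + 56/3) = r^2 - 2*r - 8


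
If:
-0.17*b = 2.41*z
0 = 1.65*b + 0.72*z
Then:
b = 0.00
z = 0.00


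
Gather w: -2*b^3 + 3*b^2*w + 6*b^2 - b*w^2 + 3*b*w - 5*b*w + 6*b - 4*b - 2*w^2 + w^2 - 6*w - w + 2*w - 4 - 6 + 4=-2*b^3 + 6*b^2 + 2*b + w^2*(-b - 1) + w*(3*b^2 - 2*b - 5) - 6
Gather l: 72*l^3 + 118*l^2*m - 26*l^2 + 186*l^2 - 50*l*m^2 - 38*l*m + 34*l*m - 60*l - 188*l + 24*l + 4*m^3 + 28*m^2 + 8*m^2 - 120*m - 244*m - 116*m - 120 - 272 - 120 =72*l^3 + l^2*(118*m + 160) + l*(-50*m^2 - 4*m - 224) + 4*m^3 + 36*m^2 - 480*m - 512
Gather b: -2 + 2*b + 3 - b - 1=b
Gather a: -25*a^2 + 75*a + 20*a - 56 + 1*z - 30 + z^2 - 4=-25*a^2 + 95*a + z^2 + z - 90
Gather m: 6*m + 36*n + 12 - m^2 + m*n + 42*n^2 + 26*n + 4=-m^2 + m*(n + 6) + 42*n^2 + 62*n + 16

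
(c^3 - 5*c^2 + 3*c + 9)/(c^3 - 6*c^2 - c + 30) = (c^2 - 2*c - 3)/(c^2 - 3*c - 10)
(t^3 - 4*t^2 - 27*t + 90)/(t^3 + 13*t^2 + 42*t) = (t^3 - 4*t^2 - 27*t + 90)/(t*(t^2 + 13*t + 42))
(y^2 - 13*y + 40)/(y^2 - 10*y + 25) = (y - 8)/(y - 5)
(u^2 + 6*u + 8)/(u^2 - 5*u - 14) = (u + 4)/(u - 7)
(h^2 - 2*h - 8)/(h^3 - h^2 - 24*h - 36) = (h - 4)/(h^2 - 3*h - 18)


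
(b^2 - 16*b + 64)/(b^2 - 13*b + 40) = (b - 8)/(b - 5)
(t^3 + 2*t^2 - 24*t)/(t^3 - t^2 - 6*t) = (-t^2 - 2*t + 24)/(-t^2 + t + 6)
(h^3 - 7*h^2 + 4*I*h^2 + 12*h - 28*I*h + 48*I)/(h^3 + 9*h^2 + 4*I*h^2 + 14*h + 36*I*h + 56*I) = (h^2 - 7*h + 12)/(h^2 + 9*h + 14)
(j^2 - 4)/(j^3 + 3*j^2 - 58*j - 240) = (j^2 - 4)/(j^3 + 3*j^2 - 58*j - 240)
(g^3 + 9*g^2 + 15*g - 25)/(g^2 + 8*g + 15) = (g^2 + 4*g - 5)/(g + 3)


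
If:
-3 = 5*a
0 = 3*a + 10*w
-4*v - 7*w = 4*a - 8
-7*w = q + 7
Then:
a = -3/5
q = -413/50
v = 457/200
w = 9/50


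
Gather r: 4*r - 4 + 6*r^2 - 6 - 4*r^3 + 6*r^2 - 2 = -4*r^3 + 12*r^2 + 4*r - 12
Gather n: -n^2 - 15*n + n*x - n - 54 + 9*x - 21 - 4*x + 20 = -n^2 + n*(x - 16) + 5*x - 55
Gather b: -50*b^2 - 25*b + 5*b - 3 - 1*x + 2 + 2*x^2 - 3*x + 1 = -50*b^2 - 20*b + 2*x^2 - 4*x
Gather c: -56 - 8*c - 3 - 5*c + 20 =-13*c - 39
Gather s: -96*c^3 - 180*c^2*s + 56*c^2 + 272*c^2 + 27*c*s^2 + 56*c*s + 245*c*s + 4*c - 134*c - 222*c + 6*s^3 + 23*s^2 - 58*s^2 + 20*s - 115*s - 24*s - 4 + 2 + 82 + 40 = -96*c^3 + 328*c^2 - 352*c + 6*s^3 + s^2*(27*c - 35) + s*(-180*c^2 + 301*c - 119) + 120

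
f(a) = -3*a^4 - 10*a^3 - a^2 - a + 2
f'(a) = -12*a^3 - 30*a^2 - 2*a - 1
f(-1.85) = 28.60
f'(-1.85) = -24.00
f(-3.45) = -20.82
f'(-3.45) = 141.59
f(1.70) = -76.78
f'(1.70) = -150.06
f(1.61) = -64.09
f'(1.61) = -132.06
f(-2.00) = 32.00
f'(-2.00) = -21.00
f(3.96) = -1376.37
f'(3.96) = -1224.56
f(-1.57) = 21.58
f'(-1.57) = -25.37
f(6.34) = -7440.00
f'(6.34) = -4277.63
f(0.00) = 2.00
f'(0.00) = -1.00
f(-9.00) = -12463.00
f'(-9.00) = 6335.00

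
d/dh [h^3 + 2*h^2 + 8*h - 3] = 3*h^2 + 4*h + 8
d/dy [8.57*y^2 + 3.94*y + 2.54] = 17.14*y + 3.94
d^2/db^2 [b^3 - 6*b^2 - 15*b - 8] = 6*b - 12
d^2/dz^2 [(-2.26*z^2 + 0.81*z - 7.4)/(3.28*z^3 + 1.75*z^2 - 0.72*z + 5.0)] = (-48.627968*z^6 + 52.285824*z^5 - 959.472816*z^4 - 157.628158*z^3 - 71.87796*z^2 + 741.579*z + 14.65968)/(35.287552*z^9 + 56.4816*z^8 + 6.896856*z^7 + 141.938575*z^6 + 170.686056*z^5 - 22.1889*z^4 + 207.826752*z^3 + 139.026*z^2 - 54.0*z + 125.0)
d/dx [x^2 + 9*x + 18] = 2*x + 9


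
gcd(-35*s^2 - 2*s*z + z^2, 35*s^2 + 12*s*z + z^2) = 5*s + z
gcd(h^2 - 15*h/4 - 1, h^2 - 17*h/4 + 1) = h - 4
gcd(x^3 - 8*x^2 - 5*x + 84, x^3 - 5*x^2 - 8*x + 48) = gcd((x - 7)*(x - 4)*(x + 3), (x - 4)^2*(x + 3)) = x^2 - x - 12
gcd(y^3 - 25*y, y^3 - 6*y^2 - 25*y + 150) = y^2 - 25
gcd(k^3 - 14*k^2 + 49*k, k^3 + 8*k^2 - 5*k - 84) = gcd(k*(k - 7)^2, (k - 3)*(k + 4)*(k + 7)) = 1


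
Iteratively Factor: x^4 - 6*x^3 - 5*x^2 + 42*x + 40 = (x - 4)*(x^3 - 2*x^2 - 13*x - 10) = (x - 4)*(x + 2)*(x^2 - 4*x - 5) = (x - 4)*(x + 1)*(x + 2)*(x - 5)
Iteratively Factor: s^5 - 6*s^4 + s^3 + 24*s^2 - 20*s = (s + 2)*(s^4 - 8*s^3 + 17*s^2 - 10*s) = (s - 2)*(s + 2)*(s^3 - 6*s^2 + 5*s) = (s - 5)*(s - 2)*(s + 2)*(s^2 - s) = (s - 5)*(s - 2)*(s - 1)*(s + 2)*(s)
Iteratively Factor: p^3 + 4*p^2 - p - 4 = (p + 1)*(p^2 + 3*p - 4) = (p - 1)*(p + 1)*(p + 4)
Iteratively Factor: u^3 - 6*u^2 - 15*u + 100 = (u + 4)*(u^2 - 10*u + 25) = (u - 5)*(u + 4)*(u - 5)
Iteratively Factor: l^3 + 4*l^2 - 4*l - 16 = (l - 2)*(l^2 + 6*l + 8) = (l - 2)*(l + 2)*(l + 4)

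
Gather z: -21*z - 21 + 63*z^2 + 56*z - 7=63*z^2 + 35*z - 28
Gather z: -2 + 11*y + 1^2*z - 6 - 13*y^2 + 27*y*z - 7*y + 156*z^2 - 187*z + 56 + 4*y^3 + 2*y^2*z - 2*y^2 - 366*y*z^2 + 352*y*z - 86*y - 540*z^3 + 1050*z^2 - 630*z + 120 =4*y^3 - 15*y^2 - 82*y - 540*z^3 + z^2*(1206 - 366*y) + z*(2*y^2 + 379*y - 816) + 168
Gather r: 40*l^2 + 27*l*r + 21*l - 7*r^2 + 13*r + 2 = 40*l^2 + 21*l - 7*r^2 + r*(27*l + 13) + 2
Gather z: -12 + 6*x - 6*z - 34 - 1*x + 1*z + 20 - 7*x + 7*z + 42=-2*x + 2*z + 16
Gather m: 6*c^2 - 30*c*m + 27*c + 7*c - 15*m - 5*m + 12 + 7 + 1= 6*c^2 + 34*c + m*(-30*c - 20) + 20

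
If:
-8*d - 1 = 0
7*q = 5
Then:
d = -1/8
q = 5/7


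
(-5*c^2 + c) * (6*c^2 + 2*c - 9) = -30*c^4 - 4*c^3 + 47*c^2 - 9*c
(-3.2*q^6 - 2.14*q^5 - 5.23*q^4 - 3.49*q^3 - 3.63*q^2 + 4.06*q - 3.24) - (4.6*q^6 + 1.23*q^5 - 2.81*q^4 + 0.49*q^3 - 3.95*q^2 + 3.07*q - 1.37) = -7.8*q^6 - 3.37*q^5 - 2.42*q^4 - 3.98*q^3 + 0.32*q^2 + 0.99*q - 1.87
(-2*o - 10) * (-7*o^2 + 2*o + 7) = 14*o^3 + 66*o^2 - 34*o - 70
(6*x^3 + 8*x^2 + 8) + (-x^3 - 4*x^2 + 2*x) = 5*x^3 + 4*x^2 + 2*x + 8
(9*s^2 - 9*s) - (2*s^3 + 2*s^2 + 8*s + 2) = -2*s^3 + 7*s^2 - 17*s - 2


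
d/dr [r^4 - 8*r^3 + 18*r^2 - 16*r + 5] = 4*r^3 - 24*r^2 + 36*r - 16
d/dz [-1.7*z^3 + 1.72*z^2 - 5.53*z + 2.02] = -5.1*z^2 + 3.44*z - 5.53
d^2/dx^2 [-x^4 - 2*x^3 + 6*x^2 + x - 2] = -12*x^2 - 12*x + 12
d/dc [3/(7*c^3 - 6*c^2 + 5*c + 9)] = 3*(-21*c^2 + 12*c - 5)/(7*c^3 - 6*c^2 + 5*c + 9)^2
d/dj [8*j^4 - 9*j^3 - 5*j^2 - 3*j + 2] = 32*j^3 - 27*j^2 - 10*j - 3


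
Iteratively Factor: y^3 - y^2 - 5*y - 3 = (y + 1)*(y^2 - 2*y - 3) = (y + 1)^2*(y - 3)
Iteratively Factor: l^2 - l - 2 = (l - 2)*(l + 1)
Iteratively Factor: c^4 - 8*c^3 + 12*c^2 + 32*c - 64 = (c + 2)*(c^3 - 10*c^2 + 32*c - 32) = (c - 4)*(c + 2)*(c^2 - 6*c + 8) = (c - 4)^2*(c + 2)*(c - 2)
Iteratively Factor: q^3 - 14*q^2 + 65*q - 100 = (q - 5)*(q^2 - 9*q + 20) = (q - 5)^2*(q - 4)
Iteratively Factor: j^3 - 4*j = (j)*(j^2 - 4) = j*(j + 2)*(j - 2)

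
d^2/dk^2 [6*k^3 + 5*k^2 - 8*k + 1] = 36*k + 10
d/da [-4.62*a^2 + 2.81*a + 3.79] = 2.81 - 9.24*a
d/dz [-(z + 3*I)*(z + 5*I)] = -2*z - 8*I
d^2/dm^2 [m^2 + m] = 2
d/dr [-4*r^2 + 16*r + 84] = 16 - 8*r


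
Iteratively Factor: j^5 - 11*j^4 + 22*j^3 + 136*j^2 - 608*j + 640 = (j - 4)*(j^4 - 7*j^3 - 6*j^2 + 112*j - 160) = (j - 5)*(j - 4)*(j^3 - 2*j^2 - 16*j + 32) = (j - 5)*(j - 4)^2*(j^2 + 2*j - 8) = (j - 5)*(j - 4)^2*(j - 2)*(j + 4)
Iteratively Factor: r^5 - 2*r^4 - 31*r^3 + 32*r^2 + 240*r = (r + 3)*(r^4 - 5*r^3 - 16*r^2 + 80*r) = (r + 3)*(r + 4)*(r^3 - 9*r^2 + 20*r) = r*(r + 3)*(r + 4)*(r^2 - 9*r + 20) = r*(r - 4)*(r + 3)*(r + 4)*(r - 5)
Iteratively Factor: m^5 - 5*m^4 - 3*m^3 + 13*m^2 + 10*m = (m)*(m^4 - 5*m^3 - 3*m^2 + 13*m + 10) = m*(m - 5)*(m^3 - 3*m - 2) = m*(m - 5)*(m + 1)*(m^2 - m - 2) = m*(m - 5)*(m - 2)*(m + 1)*(m + 1)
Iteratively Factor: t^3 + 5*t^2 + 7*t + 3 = (t + 1)*(t^2 + 4*t + 3) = (t + 1)*(t + 3)*(t + 1)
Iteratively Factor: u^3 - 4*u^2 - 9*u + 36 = (u - 4)*(u^2 - 9) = (u - 4)*(u - 3)*(u + 3)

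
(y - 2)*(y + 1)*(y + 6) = y^3 + 5*y^2 - 8*y - 12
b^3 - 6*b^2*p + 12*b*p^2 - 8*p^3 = (b - 2*p)^3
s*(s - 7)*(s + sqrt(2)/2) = s^3 - 7*s^2 + sqrt(2)*s^2/2 - 7*sqrt(2)*s/2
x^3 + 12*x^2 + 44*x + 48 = (x + 2)*(x + 4)*(x + 6)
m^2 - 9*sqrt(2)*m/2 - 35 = (m - 7*sqrt(2))*(m + 5*sqrt(2)/2)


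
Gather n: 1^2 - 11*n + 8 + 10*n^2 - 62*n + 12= 10*n^2 - 73*n + 21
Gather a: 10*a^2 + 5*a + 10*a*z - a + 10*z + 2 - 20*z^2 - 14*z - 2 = 10*a^2 + a*(10*z + 4) - 20*z^2 - 4*z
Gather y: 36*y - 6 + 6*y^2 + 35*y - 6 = 6*y^2 + 71*y - 12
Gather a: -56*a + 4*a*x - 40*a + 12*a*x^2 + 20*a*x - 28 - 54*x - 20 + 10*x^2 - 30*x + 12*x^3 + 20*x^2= a*(12*x^2 + 24*x - 96) + 12*x^3 + 30*x^2 - 84*x - 48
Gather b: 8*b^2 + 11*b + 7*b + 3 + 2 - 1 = 8*b^2 + 18*b + 4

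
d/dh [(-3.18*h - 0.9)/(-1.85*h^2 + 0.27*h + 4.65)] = (5.883*h^2 - 0.8586*h - (3.18*h + 0.9)*(3.7*h - 0.27) - 14.787)/(-1.85*h^2 + 0.27*h + 4.65)^2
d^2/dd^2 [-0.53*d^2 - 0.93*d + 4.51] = -1.06000000000000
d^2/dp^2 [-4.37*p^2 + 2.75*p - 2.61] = -8.74000000000000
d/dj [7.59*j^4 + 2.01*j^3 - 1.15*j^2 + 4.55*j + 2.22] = 30.36*j^3 + 6.03*j^2 - 2.3*j + 4.55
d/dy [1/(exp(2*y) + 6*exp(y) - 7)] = 2*(-exp(y) - 3)*exp(y)/(exp(2*y) + 6*exp(y) - 7)^2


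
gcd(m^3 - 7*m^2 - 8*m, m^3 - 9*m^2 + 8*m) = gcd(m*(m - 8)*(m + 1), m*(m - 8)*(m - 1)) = m^2 - 8*m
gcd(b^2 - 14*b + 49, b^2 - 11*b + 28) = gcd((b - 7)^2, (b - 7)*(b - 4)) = b - 7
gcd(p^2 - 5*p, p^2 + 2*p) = p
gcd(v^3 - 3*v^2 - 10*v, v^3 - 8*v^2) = v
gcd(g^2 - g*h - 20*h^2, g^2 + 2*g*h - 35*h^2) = g - 5*h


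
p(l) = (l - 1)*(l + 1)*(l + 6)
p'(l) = (l - 1)*(l + 1) + (l - 1)*(l + 6) + (l + 1)*(l + 6)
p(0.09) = -6.04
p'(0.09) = 0.10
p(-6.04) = -1.42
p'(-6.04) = 35.96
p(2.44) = 41.81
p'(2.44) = 46.14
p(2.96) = 69.54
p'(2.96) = 60.80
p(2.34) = 37.33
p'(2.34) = 43.51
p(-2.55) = 18.98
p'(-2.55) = -12.09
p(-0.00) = -6.00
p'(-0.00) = -1.00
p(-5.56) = 13.16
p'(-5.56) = 25.02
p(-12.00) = -858.00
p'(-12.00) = 287.00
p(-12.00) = -858.00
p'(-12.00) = 287.00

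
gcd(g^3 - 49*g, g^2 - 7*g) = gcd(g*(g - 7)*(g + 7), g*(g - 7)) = g^2 - 7*g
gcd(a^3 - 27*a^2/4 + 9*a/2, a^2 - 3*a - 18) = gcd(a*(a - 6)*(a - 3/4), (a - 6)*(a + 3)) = a - 6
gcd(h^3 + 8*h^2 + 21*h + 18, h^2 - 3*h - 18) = h + 3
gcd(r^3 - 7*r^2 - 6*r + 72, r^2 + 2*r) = 1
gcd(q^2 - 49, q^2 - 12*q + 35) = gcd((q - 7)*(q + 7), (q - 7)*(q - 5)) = q - 7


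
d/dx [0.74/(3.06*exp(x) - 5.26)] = -2.2644*exp(x)/(3.06*exp(x) - 5.26)^2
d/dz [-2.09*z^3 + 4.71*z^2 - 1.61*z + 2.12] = -6.27*z^2 + 9.42*z - 1.61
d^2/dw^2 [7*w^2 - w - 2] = 14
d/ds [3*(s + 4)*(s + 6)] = 6*s + 30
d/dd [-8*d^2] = -16*d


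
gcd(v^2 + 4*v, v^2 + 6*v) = v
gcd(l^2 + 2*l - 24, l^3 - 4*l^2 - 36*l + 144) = l^2 + 2*l - 24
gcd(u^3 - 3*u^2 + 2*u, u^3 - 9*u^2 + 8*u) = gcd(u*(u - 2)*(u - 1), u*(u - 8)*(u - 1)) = u^2 - u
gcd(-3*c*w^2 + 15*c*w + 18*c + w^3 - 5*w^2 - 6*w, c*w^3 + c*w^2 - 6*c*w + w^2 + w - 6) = 1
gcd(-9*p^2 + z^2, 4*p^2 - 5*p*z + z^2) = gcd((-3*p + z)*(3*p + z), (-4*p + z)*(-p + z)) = 1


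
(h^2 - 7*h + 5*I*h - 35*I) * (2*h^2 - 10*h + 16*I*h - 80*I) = 2*h^4 - 24*h^3 + 26*I*h^3 - 10*h^2 - 312*I*h^2 + 960*h + 910*I*h - 2800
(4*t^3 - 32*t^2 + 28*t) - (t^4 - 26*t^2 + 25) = -t^4 + 4*t^3 - 6*t^2 + 28*t - 25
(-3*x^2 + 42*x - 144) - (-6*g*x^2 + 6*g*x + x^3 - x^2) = 6*g*x^2 - 6*g*x - x^3 - 2*x^2 + 42*x - 144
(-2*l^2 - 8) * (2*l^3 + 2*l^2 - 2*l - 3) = -4*l^5 - 4*l^4 - 12*l^3 - 10*l^2 + 16*l + 24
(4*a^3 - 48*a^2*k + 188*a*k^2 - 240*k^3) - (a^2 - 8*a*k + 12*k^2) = 4*a^3 - 48*a^2*k - a^2 + 188*a*k^2 + 8*a*k - 240*k^3 - 12*k^2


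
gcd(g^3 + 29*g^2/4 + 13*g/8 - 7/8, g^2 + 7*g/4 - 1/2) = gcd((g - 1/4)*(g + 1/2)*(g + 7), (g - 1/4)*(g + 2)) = g - 1/4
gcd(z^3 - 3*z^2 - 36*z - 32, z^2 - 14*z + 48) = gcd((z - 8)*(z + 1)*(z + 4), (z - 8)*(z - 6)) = z - 8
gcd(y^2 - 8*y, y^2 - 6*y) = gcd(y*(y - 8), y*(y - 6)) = y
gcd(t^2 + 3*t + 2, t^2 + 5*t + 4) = t + 1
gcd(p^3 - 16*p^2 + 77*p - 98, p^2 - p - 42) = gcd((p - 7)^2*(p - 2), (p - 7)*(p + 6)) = p - 7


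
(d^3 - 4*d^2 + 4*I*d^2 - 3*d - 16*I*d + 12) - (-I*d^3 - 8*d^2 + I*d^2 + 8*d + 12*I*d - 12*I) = d^3 + I*d^3 + 4*d^2 + 3*I*d^2 - 11*d - 28*I*d + 12 + 12*I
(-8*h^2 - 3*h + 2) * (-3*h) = 24*h^3 + 9*h^2 - 6*h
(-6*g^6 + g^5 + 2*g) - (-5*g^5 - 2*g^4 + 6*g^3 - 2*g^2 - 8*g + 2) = -6*g^6 + 6*g^5 + 2*g^4 - 6*g^3 + 2*g^2 + 10*g - 2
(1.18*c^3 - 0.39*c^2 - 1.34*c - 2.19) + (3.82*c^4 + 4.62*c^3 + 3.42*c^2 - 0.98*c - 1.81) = 3.82*c^4 + 5.8*c^3 + 3.03*c^2 - 2.32*c - 4.0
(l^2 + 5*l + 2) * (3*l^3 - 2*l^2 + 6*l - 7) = 3*l^5 + 13*l^4 + 2*l^3 + 19*l^2 - 23*l - 14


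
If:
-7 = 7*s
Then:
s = -1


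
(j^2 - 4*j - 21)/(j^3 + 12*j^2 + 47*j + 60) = (j - 7)/(j^2 + 9*j + 20)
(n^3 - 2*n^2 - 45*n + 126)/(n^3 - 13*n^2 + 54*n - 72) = (n + 7)/(n - 4)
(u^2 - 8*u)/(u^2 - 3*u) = (u - 8)/(u - 3)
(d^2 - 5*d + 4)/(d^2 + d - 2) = (d - 4)/(d + 2)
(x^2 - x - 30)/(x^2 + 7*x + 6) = (x^2 - x - 30)/(x^2 + 7*x + 6)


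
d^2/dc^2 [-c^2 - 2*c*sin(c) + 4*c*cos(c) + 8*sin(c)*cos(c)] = 2*c*sin(c) - 4*c*cos(c) - 8*sin(c) - 16*sin(2*c) - 4*cos(c) - 2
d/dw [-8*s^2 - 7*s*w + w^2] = -7*s + 2*w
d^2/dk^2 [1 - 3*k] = 0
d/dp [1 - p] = -1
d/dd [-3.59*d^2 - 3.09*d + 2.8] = -7.18*d - 3.09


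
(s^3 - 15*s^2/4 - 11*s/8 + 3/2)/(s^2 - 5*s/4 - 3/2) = (s^2 - 9*s/2 + 2)/(s - 2)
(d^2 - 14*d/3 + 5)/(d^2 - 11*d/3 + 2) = (3*d - 5)/(3*d - 2)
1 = 1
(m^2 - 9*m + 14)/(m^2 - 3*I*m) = (m^2 - 9*m + 14)/(m*(m - 3*I))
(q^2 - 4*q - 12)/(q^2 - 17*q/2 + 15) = 2*(q + 2)/(2*q - 5)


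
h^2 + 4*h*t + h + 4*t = (h + 1)*(h + 4*t)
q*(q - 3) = q^2 - 3*q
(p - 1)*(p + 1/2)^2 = p^3 - 3*p/4 - 1/4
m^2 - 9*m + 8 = (m - 8)*(m - 1)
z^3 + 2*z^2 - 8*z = z*(z - 2)*(z + 4)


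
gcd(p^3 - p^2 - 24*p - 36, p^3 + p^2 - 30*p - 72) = p^2 - 3*p - 18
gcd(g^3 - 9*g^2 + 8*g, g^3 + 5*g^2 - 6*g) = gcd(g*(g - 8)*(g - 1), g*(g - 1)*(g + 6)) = g^2 - g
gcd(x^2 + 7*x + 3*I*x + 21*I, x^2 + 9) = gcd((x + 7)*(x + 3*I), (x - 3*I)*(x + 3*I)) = x + 3*I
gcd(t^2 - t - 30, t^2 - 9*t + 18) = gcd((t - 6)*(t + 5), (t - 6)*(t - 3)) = t - 6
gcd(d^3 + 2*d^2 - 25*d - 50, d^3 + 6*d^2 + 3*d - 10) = d^2 + 7*d + 10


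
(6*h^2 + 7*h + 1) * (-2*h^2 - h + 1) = -12*h^4 - 20*h^3 - 3*h^2 + 6*h + 1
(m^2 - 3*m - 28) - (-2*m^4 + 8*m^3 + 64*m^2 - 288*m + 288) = 2*m^4 - 8*m^3 - 63*m^2 + 285*m - 316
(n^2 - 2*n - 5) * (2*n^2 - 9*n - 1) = 2*n^4 - 13*n^3 + 7*n^2 + 47*n + 5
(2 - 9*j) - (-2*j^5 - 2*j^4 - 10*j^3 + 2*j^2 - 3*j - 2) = 2*j^5 + 2*j^4 + 10*j^3 - 2*j^2 - 6*j + 4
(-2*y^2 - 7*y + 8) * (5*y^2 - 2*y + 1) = -10*y^4 - 31*y^3 + 52*y^2 - 23*y + 8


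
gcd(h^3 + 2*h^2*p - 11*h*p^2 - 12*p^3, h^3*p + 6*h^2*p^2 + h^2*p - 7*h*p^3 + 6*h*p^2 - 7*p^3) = 1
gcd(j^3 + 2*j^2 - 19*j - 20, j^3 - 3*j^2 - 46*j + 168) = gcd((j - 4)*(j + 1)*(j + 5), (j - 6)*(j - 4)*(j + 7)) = j - 4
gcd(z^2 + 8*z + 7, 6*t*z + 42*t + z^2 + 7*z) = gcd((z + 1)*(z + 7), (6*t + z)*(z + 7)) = z + 7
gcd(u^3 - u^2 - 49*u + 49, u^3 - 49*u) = u^2 - 49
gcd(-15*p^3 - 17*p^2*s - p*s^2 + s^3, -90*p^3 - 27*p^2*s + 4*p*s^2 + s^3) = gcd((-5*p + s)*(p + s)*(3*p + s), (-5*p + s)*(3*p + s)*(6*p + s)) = 15*p^2 + 2*p*s - s^2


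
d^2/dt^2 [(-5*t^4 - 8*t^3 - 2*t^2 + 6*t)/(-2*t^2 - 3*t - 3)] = 2*(20*t^6 + 90*t^5 + 225*t^4 + 348*t^3 + 450*t^2 + 324*t + 72)/(8*t^6 + 36*t^5 + 90*t^4 + 135*t^3 + 135*t^2 + 81*t + 27)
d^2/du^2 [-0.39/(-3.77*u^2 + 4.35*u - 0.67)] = (-11.086062*u^2 + 12.79161*u + 0.39*(7.54*u - 4.35)*(15.08*u - 8.7) - 1.970202)/(3.77*u^2 - 4.35*u + 0.67)^3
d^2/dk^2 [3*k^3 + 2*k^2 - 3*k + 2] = 18*k + 4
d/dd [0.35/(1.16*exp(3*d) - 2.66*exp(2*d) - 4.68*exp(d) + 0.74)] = (-1.218*exp(2*d) + 1.862*exp(d) + 1.638)*exp(d)/(1.16*exp(3*d) - 2.66*exp(2*d) - 4.68*exp(d) + 0.74)^2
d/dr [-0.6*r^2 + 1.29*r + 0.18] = 1.29 - 1.2*r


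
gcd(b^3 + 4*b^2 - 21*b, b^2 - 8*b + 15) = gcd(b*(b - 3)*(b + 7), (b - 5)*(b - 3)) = b - 3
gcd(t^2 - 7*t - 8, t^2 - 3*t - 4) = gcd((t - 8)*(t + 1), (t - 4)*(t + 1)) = t + 1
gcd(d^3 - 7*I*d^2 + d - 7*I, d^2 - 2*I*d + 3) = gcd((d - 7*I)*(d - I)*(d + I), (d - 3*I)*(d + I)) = d + I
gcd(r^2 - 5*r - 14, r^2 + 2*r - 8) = 1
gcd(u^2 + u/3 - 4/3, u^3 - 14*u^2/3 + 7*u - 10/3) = u - 1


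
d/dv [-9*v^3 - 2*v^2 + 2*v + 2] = -27*v^2 - 4*v + 2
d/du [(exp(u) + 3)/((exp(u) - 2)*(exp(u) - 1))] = (-exp(2*u) - 6*exp(u) + 11)*exp(u)/(exp(4*u) - 6*exp(3*u) + 13*exp(2*u) - 12*exp(u) + 4)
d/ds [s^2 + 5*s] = 2*s + 5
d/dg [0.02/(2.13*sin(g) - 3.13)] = -0.0426*cos(g)/(2.13*sin(g) - 3.13)^2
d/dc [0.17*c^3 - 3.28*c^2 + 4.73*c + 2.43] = 0.51*c^2 - 6.56*c + 4.73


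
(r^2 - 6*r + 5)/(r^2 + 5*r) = (r^2 - 6*r + 5)/(r*(r + 5))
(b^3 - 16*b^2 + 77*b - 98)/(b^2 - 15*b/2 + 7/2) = 2*(b^2 - 9*b + 14)/(2*b - 1)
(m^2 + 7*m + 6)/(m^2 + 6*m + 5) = (m + 6)/(m + 5)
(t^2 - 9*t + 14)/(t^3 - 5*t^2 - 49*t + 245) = (t - 2)/(t^2 + 2*t - 35)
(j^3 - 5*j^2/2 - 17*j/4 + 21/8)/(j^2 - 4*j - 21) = (-8*j^3 + 20*j^2 + 34*j - 21)/(8*(-j^2 + 4*j + 21))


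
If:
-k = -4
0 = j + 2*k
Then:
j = -8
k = 4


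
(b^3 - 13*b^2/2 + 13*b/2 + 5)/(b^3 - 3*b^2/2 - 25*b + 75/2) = (2*b^2 - 3*b - 2)/(2*b^2 + 7*b - 15)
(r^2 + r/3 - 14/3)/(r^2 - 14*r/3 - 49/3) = (r - 2)/(r - 7)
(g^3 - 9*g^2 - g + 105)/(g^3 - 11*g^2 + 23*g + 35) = (g + 3)/(g + 1)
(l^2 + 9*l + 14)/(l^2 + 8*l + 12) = (l + 7)/(l + 6)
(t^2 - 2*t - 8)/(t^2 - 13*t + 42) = (t^2 - 2*t - 8)/(t^2 - 13*t + 42)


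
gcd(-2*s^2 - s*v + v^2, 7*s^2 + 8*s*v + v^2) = s + v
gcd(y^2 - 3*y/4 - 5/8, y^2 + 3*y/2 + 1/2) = y + 1/2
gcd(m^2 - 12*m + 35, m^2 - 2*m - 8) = 1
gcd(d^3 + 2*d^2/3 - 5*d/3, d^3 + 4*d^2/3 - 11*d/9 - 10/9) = d^2 + 2*d/3 - 5/3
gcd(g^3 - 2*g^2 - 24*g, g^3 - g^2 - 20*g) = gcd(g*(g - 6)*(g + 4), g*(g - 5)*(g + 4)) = g^2 + 4*g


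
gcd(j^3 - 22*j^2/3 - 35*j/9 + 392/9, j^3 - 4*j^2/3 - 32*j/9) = j - 8/3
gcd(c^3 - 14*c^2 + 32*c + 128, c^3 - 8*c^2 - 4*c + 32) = c^2 - 6*c - 16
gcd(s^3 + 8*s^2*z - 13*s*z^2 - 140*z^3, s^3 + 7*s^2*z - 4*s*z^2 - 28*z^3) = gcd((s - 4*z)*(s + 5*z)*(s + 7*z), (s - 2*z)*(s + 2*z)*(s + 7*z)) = s + 7*z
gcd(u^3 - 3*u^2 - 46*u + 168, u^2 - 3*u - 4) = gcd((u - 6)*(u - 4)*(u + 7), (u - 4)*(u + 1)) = u - 4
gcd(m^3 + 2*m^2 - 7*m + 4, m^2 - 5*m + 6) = 1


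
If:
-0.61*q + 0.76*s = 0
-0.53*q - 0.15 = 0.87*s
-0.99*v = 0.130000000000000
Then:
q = -0.12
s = -0.10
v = -0.13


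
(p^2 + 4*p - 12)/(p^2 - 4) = (p + 6)/(p + 2)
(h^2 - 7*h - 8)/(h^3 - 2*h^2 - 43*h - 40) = 1/(h + 5)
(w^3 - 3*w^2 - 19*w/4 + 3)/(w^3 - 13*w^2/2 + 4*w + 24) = (w - 1/2)/(w - 4)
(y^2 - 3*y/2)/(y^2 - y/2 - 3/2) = y/(y + 1)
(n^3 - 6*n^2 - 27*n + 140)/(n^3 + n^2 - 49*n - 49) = (n^2 + n - 20)/(n^2 + 8*n + 7)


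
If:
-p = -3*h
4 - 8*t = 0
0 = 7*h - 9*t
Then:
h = 9/14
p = 27/14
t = 1/2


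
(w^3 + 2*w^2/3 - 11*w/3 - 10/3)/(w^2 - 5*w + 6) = (3*w^2 + 8*w + 5)/(3*(w - 3))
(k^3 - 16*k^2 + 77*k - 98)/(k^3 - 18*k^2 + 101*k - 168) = (k^2 - 9*k + 14)/(k^2 - 11*k + 24)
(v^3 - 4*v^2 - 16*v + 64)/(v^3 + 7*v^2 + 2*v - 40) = (v^2 - 8*v + 16)/(v^2 + 3*v - 10)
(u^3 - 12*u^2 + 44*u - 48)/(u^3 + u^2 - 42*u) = (u^2 - 6*u + 8)/(u*(u + 7))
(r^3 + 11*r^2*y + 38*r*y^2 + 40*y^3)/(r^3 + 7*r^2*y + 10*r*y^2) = (r + 4*y)/r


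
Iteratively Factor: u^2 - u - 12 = (u - 4)*(u + 3)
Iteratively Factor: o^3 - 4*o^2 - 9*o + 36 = (o - 4)*(o^2 - 9) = (o - 4)*(o + 3)*(o - 3)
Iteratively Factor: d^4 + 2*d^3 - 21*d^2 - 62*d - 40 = (d - 5)*(d^3 + 7*d^2 + 14*d + 8) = (d - 5)*(d + 4)*(d^2 + 3*d + 2) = (d - 5)*(d + 2)*(d + 4)*(d + 1)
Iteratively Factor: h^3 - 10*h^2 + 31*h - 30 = (h - 5)*(h^2 - 5*h + 6) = (h - 5)*(h - 2)*(h - 3)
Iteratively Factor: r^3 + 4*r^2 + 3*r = (r)*(r^2 + 4*r + 3) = r*(r + 3)*(r + 1)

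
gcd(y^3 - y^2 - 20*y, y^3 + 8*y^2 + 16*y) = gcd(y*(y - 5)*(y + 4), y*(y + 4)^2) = y^2 + 4*y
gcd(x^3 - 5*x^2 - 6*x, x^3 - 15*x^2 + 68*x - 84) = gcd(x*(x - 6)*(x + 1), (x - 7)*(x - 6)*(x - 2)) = x - 6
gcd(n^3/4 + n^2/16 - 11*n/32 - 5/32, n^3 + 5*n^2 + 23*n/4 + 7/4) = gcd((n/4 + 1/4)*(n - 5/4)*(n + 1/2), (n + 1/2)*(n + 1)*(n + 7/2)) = n^2 + 3*n/2 + 1/2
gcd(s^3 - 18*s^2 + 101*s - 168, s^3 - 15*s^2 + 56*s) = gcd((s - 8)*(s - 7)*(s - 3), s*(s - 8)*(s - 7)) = s^2 - 15*s + 56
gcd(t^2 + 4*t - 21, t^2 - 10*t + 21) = t - 3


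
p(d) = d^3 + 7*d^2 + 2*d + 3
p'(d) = 3*d^2 + 14*d + 2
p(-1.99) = 18.86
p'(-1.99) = -13.98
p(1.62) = 28.86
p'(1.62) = 32.55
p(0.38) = 4.83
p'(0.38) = 7.75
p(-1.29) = 9.92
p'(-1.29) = -11.07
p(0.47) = 5.59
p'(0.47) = 9.24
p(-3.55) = 39.38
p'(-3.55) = -9.89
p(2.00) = 43.00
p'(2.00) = 42.00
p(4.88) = 295.68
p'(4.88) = 141.76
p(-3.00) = 33.00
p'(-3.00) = -13.00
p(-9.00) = -177.00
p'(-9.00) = 119.00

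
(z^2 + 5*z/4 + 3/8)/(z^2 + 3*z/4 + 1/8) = (4*z + 3)/(4*z + 1)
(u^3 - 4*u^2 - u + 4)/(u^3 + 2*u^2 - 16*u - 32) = (u^2 - 1)/(u^2 + 6*u + 8)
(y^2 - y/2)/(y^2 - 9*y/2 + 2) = y/(y - 4)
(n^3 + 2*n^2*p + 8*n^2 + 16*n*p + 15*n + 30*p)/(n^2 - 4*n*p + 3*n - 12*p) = (-n^2 - 2*n*p - 5*n - 10*p)/(-n + 4*p)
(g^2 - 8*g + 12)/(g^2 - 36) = (g - 2)/(g + 6)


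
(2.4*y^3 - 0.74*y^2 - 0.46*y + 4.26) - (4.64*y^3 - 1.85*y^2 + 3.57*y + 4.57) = -2.24*y^3 + 1.11*y^2 - 4.03*y - 0.31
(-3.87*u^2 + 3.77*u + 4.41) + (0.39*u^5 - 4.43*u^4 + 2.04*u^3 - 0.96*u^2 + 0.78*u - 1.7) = 0.39*u^5 - 4.43*u^4 + 2.04*u^3 - 4.83*u^2 + 4.55*u + 2.71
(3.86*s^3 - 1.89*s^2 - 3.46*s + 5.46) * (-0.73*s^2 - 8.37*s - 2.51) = -2.8178*s^5 - 30.9285*s^4 + 8.6565*s^3 + 29.7183*s^2 - 37.0156*s - 13.7046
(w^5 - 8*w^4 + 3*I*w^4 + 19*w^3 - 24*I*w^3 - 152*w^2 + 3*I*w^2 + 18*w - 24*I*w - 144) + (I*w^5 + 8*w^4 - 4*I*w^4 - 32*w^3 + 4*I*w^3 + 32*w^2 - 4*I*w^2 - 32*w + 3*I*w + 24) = w^5 + I*w^5 - I*w^4 - 13*w^3 - 20*I*w^3 - 120*w^2 - I*w^2 - 14*w - 21*I*w - 120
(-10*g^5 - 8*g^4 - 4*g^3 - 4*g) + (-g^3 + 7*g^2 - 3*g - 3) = -10*g^5 - 8*g^4 - 5*g^3 + 7*g^2 - 7*g - 3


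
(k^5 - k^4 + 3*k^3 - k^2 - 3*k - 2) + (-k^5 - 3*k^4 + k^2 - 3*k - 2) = -4*k^4 + 3*k^3 - 6*k - 4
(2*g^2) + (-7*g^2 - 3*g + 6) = -5*g^2 - 3*g + 6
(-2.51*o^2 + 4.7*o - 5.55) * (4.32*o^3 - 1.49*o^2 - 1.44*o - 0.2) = -10.8432*o^5 + 24.0439*o^4 - 27.3646*o^3 + 2.0035*o^2 + 7.052*o + 1.11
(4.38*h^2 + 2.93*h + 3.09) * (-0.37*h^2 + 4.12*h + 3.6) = -1.6206*h^4 + 16.9615*h^3 + 26.6963*h^2 + 23.2788*h + 11.124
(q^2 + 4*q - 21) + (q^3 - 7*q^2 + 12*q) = q^3 - 6*q^2 + 16*q - 21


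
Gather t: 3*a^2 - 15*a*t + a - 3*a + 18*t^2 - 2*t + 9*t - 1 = 3*a^2 - 2*a + 18*t^2 + t*(7 - 15*a) - 1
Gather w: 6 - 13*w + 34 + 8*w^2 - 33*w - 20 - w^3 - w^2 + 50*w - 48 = -w^3 + 7*w^2 + 4*w - 28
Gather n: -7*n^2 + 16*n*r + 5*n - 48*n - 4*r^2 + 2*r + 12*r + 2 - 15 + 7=-7*n^2 + n*(16*r - 43) - 4*r^2 + 14*r - 6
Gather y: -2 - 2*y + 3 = 1 - 2*y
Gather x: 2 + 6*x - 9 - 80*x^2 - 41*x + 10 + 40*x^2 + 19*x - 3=-40*x^2 - 16*x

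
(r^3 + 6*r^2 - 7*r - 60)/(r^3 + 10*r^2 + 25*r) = (r^2 + r - 12)/(r*(r + 5))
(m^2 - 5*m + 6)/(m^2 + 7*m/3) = 3*(m^2 - 5*m + 6)/(m*(3*m + 7))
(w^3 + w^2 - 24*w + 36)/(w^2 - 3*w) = w + 4 - 12/w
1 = 1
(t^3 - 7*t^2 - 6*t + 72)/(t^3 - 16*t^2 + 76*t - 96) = (t^2 - t - 12)/(t^2 - 10*t + 16)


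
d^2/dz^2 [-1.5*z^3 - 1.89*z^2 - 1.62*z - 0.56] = -9.0*z - 3.78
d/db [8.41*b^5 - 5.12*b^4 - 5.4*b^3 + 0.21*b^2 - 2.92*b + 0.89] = 42.05*b^4 - 20.48*b^3 - 16.2*b^2 + 0.42*b - 2.92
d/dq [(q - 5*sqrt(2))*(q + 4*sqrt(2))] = 2*q - sqrt(2)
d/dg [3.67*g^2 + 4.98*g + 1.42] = 7.34*g + 4.98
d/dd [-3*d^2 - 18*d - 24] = -6*d - 18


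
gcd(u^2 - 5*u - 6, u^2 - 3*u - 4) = u + 1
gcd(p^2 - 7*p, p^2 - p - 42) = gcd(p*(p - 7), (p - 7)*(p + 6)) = p - 7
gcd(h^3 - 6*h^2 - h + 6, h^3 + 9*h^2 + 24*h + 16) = h + 1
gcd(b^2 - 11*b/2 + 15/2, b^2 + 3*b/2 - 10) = b - 5/2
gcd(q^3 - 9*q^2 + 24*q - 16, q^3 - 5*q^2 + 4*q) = q^2 - 5*q + 4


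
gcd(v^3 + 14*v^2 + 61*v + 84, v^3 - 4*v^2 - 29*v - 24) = v + 3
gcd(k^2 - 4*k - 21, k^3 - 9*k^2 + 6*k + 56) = k - 7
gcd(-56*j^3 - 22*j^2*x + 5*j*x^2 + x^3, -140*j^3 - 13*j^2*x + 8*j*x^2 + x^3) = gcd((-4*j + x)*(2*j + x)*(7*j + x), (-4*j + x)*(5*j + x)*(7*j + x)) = -28*j^2 + 3*j*x + x^2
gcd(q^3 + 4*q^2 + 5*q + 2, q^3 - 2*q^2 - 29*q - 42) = q + 2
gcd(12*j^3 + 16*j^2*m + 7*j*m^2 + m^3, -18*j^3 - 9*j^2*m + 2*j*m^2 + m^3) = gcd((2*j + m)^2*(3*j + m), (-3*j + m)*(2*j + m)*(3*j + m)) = 6*j^2 + 5*j*m + m^2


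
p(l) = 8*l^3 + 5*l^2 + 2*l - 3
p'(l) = 24*l^2 + 10*l + 2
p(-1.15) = -10.85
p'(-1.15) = 22.24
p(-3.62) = -324.22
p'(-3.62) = 280.31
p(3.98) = 588.52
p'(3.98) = 421.97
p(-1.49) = -21.34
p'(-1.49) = 40.38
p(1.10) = 15.90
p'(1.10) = 42.04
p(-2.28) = -76.39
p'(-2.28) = 103.96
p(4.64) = 913.11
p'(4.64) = 565.11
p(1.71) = 55.04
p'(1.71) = 89.28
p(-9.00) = -5448.00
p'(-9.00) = 1856.00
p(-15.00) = -25908.00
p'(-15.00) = 5252.00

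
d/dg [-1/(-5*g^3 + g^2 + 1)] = g*(2 - 15*g)/(-5*g^3 + g^2 + 1)^2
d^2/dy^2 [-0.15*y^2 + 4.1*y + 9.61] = -0.300000000000000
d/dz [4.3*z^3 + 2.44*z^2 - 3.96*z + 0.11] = 12.9*z^2 + 4.88*z - 3.96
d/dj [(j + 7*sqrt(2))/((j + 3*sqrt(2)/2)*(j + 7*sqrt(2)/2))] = 2*(-2*j^2 - 28*sqrt(2)*j - 119)/(4*j^4 + 40*sqrt(2)*j^3 + 284*j^2 + 420*sqrt(2)*j + 441)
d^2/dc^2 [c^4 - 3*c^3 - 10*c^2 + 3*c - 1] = 12*c^2 - 18*c - 20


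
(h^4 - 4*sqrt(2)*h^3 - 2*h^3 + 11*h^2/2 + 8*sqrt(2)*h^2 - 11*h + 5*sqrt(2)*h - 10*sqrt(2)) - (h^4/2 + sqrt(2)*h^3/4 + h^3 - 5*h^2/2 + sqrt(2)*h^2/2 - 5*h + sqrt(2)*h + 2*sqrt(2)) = h^4/2 - 17*sqrt(2)*h^3/4 - 3*h^3 + 8*h^2 + 15*sqrt(2)*h^2/2 - 6*h + 4*sqrt(2)*h - 12*sqrt(2)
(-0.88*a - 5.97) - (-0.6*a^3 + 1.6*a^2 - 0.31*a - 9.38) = 0.6*a^3 - 1.6*a^2 - 0.57*a + 3.41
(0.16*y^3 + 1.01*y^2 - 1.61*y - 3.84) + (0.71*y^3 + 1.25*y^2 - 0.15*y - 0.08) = 0.87*y^3 + 2.26*y^2 - 1.76*y - 3.92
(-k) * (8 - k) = k^2 - 8*k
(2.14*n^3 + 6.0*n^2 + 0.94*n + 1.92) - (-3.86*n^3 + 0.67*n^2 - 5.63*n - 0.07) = 6.0*n^3 + 5.33*n^2 + 6.57*n + 1.99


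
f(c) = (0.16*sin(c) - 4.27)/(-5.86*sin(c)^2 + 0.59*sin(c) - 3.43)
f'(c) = (11.72*sin(c)*cos(c) - 0.59*cos(c))*(0.16*sin(c) - 4.27)/(-5.86*sin(c)^2 + 0.59*sin(c) - 3.43)^2 + 0.16*cos(c)/(-5.86*sin(c)^2 + 0.59*sin(c) - 3.43)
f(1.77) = 0.48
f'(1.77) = 0.13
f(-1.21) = 0.49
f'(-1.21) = 0.21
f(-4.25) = 0.54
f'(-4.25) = 0.33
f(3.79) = 0.74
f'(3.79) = -0.74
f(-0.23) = 1.11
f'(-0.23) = 0.87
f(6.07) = 1.13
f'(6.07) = 0.85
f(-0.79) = 0.64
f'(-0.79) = 0.58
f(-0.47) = 0.89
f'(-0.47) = 0.92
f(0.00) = 1.24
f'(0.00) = 0.17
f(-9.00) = 0.93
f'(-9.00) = -0.95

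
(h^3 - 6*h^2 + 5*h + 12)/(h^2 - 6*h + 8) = (h^2 - 2*h - 3)/(h - 2)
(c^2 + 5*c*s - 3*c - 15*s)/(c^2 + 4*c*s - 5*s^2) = (3 - c)/(-c + s)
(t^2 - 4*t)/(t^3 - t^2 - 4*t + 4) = t*(t - 4)/(t^3 - t^2 - 4*t + 4)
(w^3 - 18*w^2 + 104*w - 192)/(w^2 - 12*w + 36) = (w^2 - 12*w + 32)/(w - 6)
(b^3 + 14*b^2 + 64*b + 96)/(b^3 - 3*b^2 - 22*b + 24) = (b^2 + 10*b + 24)/(b^2 - 7*b + 6)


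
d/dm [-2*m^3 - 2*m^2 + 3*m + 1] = -6*m^2 - 4*m + 3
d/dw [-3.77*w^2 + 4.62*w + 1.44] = 4.62 - 7.54*w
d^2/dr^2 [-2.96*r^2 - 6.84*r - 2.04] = -5.92000000000000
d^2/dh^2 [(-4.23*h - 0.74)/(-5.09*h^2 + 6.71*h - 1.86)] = ((49.2334 - 129.1842*h)*(5.09*h^2 - 6.71*h + 1.86) + (4.23*h + 0.74)*(10.18*h - 6.71)*(20.36*h - 13.42))/(5.09*h^2 - 6.71*h + 1.86)^3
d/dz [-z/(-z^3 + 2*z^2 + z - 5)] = (z^3 - 2*z^2 + z*(-3*z^2 + 4*z + 1) - z + 5)/(z^3 - 2*z^2 - z + 5)^2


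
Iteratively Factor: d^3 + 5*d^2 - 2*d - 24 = (d - 2)*(d^2 + 7*d + 12) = (d - 2)*(d + 4)*(d + 3)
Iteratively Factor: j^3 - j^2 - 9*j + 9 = (j - 3)*(j^2 + 2*j - 3) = (j - 3)*(j + 3)*(j - 1)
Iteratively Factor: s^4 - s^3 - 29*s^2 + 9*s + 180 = (s - 3)*(s^3 + 2*s^2 - 23*s - 60) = (s - 5)*(s - 3)*(s^2 + 7*s + 12) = (s - 5)*(s - 3)*(s + 3)*(s + 4)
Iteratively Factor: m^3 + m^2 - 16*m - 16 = (m + 4)*(m^2 - 3*m - 4) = (m + 1)*(m + 4)*(m - 4)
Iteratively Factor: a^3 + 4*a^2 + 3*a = (a + 3)*(a^2 + a) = (a + 1)*(a + 3)*(a)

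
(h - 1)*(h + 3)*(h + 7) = h^3 + 9*h^2 + 11*h - 21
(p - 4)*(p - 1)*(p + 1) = p^3 - 4*p^2 - p + 4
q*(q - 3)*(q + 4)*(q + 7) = q^4 + 8*q^3 - 5*q^2 - 84*q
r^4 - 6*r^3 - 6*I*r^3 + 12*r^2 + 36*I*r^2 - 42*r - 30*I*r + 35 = (r - 5)*(r - 7*I)*(-I*r + 1)*(I*r - I)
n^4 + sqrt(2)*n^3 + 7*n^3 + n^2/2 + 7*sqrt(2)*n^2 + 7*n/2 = n*(n + 7)*(n + sqrt(2)/2)^2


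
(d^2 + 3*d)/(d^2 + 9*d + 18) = d/(d + 6)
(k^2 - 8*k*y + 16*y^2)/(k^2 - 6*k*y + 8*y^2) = (-k + 4*y)/(-k + 2*y)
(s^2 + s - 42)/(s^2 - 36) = (s + 7)/(s + 6)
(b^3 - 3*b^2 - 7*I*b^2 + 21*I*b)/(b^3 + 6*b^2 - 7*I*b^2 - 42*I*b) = (b - 3)/(b + 6)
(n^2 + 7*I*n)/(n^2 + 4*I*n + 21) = n/(n - 3*I)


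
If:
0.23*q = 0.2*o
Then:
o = 1.15*q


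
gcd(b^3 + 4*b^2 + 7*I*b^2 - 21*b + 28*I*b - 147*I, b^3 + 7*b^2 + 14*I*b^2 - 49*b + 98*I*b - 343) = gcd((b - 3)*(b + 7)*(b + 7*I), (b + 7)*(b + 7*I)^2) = b^2 + b*(7 + 7*I) + 49*I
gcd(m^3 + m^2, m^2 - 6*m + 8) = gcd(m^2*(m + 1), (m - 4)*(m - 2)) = 1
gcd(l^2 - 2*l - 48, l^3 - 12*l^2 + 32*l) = l - 8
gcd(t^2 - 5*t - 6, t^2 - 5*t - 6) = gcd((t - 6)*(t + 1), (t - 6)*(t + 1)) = t^2 - 5*t - 6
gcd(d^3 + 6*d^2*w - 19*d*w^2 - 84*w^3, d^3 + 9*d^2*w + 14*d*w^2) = d + 7*w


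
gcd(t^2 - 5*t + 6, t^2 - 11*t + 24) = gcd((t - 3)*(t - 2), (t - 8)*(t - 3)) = t - 3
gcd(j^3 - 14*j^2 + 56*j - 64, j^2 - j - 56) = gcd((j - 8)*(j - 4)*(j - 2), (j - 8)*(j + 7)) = j - 8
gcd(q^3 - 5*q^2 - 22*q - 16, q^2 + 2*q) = q + 2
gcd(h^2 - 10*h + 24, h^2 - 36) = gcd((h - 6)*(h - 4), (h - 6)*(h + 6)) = h - 6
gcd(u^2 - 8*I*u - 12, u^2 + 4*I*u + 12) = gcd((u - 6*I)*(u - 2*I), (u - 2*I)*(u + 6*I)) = u - 2*I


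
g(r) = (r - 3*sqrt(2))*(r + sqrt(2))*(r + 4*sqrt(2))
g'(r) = (r - 3*sqrt(2))*(r + sqrt(2)) + (r - 3*sqrt(2))*(r + 4*sqrt(2)) + (r + sqrt(2))*(r + 4*sqrt(2)) = 3*r^2 + 4*sqrt(2)*r - 22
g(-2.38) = 20.96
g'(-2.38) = -18.47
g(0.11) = -36.33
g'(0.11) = -21.34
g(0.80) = -49.22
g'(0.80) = -15.55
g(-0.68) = -17.99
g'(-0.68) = -24.46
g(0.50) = -44.11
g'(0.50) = -18.42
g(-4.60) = 29.77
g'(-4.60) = 15.46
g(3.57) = -30.93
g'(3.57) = 36.43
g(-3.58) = 35.19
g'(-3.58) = -3.80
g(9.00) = 726.16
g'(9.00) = 271.91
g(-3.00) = 30.51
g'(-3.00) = -11.97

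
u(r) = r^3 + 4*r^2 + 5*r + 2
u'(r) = 3*r^2 + 8*r + 5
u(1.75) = 28.36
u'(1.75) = 28.19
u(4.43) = 189.59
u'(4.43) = 99.31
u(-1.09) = 0.01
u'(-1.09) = -0.16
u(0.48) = 5.43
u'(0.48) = 9.53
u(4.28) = 175.08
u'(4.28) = 94.20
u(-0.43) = 0.51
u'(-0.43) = 2.11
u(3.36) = 101.89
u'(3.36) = 65.75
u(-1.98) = 0.02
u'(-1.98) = 0.92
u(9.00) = 1100.00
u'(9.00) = 320.00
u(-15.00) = -2548.00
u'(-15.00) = 560.00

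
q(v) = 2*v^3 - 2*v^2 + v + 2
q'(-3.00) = 67.00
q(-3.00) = -73.00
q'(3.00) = 43.00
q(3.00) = 41.00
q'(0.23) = 0.40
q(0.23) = 2.15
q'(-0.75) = 7.38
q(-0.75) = -0.72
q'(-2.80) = 59.24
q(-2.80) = -60.38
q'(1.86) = 14.32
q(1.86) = 9.81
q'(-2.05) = 34.42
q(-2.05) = -25.69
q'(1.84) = 13.95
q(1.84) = 9.53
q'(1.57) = 9.51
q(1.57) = 6.38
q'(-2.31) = 42.26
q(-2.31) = -35.63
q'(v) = 6*v^2 - 4*v + 1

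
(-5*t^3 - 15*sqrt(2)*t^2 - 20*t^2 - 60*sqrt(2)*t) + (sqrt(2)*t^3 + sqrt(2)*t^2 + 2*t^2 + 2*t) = -5*t^3 + sqrt(2)*t^3 - 14*sqrt(2)*t^2 - 18*t^2 - 60*sqrt(2)*t + 2*t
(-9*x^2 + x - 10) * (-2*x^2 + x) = 18*x^4 - 11*x^3 + 21*x^2 - 10*x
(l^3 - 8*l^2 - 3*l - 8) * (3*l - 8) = 3*l^4 - 32*l^3 + 55*l^2 + 64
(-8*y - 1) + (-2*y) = -10*y - 1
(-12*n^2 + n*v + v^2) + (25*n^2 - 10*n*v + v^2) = 13*n^2 - 9*n*v + 2*v^2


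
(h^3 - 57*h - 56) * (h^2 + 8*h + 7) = h^5 + 8*h^4 - 50*h^3 - 512*h^2 - 847*h - 392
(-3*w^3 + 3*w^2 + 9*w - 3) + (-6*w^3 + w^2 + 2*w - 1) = -9*w^3 + 4*w^2 + 11*w - 4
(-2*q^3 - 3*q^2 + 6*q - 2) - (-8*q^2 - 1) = -2*q^3 + 5*q^2 + 6*q - 1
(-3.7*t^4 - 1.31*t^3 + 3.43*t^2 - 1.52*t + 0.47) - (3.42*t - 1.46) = -3.7*t^4 - 1.31*t^3 + 3.43*t^2 - 4.94*t + 1.93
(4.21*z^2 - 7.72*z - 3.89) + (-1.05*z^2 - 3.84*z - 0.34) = 3.16*z^2 - 11.56*z - 4.23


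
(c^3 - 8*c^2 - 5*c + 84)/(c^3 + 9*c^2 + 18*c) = (c^2 - 11*c + 28)/(c*(c + 6))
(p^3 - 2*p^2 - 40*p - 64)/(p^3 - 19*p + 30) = (p^3 - 2*p^2 - 40*p - 64)/(p^3 - 19*p + 30)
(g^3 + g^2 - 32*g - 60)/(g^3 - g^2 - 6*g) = (g^2 - g - 30)/(g*(g - 3))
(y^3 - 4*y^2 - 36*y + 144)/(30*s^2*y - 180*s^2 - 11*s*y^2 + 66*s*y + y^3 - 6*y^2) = (y^2 + 2*y - 24)/(30*s^2 - 11*s*y + y^2)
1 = 1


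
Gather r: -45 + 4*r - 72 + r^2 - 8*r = r^2 - 4*r - 117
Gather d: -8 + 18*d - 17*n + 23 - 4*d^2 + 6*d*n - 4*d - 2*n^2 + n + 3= -4*d^2 + d*(6*n + 14) - 2*n^2 - 16*n + 18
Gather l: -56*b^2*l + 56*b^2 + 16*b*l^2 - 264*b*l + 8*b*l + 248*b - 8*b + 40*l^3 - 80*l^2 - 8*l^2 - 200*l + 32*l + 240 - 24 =56*b^2 + 240*b + 40*l^3 + l^2*(16*b - 88) + l*(-56*b^2 - 256*b - 168) + 216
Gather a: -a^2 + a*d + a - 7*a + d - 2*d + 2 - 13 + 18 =-a^2 + a*(d - 6) - d + 7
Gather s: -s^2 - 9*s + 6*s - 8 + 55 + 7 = -s^2 - 3*s + 54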